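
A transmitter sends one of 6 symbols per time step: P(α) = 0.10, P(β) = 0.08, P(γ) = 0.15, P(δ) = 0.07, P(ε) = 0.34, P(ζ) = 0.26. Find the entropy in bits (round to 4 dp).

2.3373 bits

H = −Σ pᵢ log₂ pᵢ.
−0.10·log₂(0.10) = 0.3322
−0.08·log₂(0.08) = 0.2915
−0.15·log₂(0.15) = 0.4105
−0.07·log₂(0.07) = 0.2686
−0.34·log₂(0.34) = 0.5292
−0.26·log₂(0.26) = 0.5053
Sum ≈ 2.3373 → 2.3373 bits.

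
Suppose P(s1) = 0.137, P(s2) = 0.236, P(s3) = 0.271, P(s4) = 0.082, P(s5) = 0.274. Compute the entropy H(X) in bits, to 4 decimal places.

H = −Σ pᵢ log₂ pᵢ.
−0.137·log₂(0.137) = 0.3929
−0.236·log₂(0.236) = 0.4916
−0.271·log₂(0.271) = 0.5105
−0.082·log₂(0.082) = 0.2959
−0.274·log₂(0.274) = 0.5118
Sum ≈ 2.2026 → 2.2026 bits.

2.2026 bits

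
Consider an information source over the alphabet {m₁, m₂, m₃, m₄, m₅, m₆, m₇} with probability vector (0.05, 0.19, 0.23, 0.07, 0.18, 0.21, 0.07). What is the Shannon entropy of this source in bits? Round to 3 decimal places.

H = −Σ pᵢ log₂ pᵢ.
−0.05·log₂(0.05) = 0.2161
−0.19·log₂(0.19) = 0.4552
−0.23·log₂(0.23) = 0.4877
−0.07·log₂(0.07) = 0.2686
−0.18·log₂(0.18) = 0.4453
−0.21·log₂(0.21) = 0.4728
−0.07·log₂(0.07) = 0.2686
Sum ≈ 2.6142 → 2.614 bits.

2.614 bits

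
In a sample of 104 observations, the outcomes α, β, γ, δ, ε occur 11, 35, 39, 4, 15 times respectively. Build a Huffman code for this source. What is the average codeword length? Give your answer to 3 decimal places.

2.058 bits/symbol

Probabilities are the counts divided by 104.
Repeatedly combine the two least-probable nodes; the expected code length is the sum of the merged weights.
merge 1/26 + 11/104 → 15/104
merge 15/104 + 15/104 → 15/52
merge 15/52 + 35/104 → 5/8
merge 3/8 + 5/8 → 1
L = 15/104 + 15/52 + 5/8 + 1 = 107/52 ≈ 2.058 bits/symbol.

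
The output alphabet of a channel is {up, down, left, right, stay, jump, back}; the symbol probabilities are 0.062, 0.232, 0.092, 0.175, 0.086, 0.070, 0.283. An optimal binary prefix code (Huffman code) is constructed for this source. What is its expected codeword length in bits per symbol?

2.617 bits/symbol

Repeatedly combine the two least-probable nodes; the expected code length is the sum of the merged weights.
merge 31/500 + 7/100 → 33/250
merge 43/500 + 23/250 → 89/500
merge 33/250 + 7/40 → 307/1000
merge 89/500 + 29/125 → 41/100
merge 283/1000 + 307/1000 → 59/100
merge 41/100 + 59/100 → 1
L = 33/250 + 89/500 + 307/1000 + 41/100 + 59/100 + 1 = 2617/1000 = 2.617 bits/symbol.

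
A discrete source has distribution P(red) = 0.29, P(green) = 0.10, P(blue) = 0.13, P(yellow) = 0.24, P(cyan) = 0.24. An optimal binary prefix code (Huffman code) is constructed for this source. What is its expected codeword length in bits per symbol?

Repeatedly combine the two least-probable nodes; the expected code length is the sum of the merged weights.
merge 1/10 + 13/100 → 23/100
merge 23/100 + 6/25 → 47/100
merge 6/25 + 29/100 → 53/100
merge 47/100 + 53/100 → 1
L = 23/100 + 47/100 + 53/100 + 1 = 223/100 = 2.23 bits/symbol.

2.23 bits/symbol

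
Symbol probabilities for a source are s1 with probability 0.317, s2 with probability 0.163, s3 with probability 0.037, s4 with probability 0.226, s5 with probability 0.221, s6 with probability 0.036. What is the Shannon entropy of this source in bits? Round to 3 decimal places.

2.267 bits

H = −Σ pᵢ log₂ pᵢ.
−0.317·log₂(0.317) = 0.5254
−0.163·log₂(0.163) = 0.4266
−0.037·log₂(0.037) = 0.1760
−0.226·log₂(0.226) = 0.4849
−0.221·log₂(0.221) = 0.4813
−0.036·log₂(0.036) = 0.1727
Sum ≈ 2.2668 → 2.267 bits.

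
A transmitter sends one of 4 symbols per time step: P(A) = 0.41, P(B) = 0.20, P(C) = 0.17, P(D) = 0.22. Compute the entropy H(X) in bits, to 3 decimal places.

1.907 bits

H = −Σ pᵢ log₂ pᵢ.
−0.41·log₂(0.41) = 0.5274
−0.20·log₂(0.20) = 0.4644
−0.17·log₂(0.17) = 0.4346
−0.22·log₂(0.22) = 0.4806
Sum ≈ 1.9069 → 1.907 bits.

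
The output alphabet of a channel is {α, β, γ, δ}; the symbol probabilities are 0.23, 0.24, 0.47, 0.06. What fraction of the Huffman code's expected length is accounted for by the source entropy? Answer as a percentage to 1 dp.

95.5%

Entropy H = −Σ p log₂ p ≈ 1.7373 bits.
Huffman merges: 3/50+23/100→29/100; 6/25+29/100→53/100; 47/100+53/100→1. L = 91/50 ≈ 1.8200.
Efficiency = H/L = 1.7373/1.8200 = 95.5%.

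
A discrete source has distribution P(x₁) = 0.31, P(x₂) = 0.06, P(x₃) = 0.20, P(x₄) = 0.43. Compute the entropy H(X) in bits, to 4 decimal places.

1.7553 bits

H = −Σ pᵢ log₂ pᵢ.
−0.31·log₂(0.31) = 0.5238
−0.06·log₂(0.06) = 0.2435
−0.20·log₂(0.20) = 0.4644
−0.43·log₂(0.43) = 0.5236
Sum ≈ 1.7553 → 1.7553 bits.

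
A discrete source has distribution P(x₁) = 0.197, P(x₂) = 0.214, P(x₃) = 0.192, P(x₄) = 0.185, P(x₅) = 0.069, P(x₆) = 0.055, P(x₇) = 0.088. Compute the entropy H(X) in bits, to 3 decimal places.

2.650 bits

H = −Σ pᵢ log₂ pᵢ.
−0.197·log₂(0.197) = 0.4617
−0.214·log₂(0.214) = 0.4760
−0.192·log₂(0.192) = 0.4571
−0.185·log₂(0.185) = 0.4504
−0.069·log₂(0.069) = 0.2662
−0.055·log₂(0.055) = 0.2301
−0.088·log₂(0.088) = 0.3086
Sum ≈ 2.6501 → 2.650 bits.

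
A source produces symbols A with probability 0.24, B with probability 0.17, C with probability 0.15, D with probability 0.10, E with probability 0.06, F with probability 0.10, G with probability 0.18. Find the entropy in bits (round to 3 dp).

2.692 bits

H = −Σ pᵢ log₂ pᵢ.
−0.24·log₂(0.24) = 0.4941
−0.17·log₂(0.17) = 0.4346
−0.15·log₂(0.15) = 0.4105
−0.10·log₂(0.10) = 0.3322
−0.06·log₂(0.06) = 0.2435
−0.10·log₂(0.10) = 0.3322
−0.18·log₂(0.18) = 0.4453
Sum ≈ 2.6925 → 2.692 bits.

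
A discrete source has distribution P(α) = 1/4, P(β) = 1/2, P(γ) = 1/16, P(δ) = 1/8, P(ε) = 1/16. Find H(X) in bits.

1.875 bits

Each probability is a power of 1/2, so log₂(1/p) is an integer.
H = Σ p·log₂(1/p) = 1/4·2 + 1/2·1 + 1/16·4 + 1/8·3 + 1/16·4 = 1.875 bits.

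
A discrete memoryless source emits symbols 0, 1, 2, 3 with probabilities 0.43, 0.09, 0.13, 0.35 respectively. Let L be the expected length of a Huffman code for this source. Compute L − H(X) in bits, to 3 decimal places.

Entropy H = −Σ p log₂ p ≈ 1.7490 bits.
Huffman merges: 9/100+13/100→11/50; 11/50+7/20→57/100; 43/100+57/100→1. L = 179/100 ≈ 1.7900.
L − H = 1.7900 − 1.7490 = 0.041 bits.

0.041 bits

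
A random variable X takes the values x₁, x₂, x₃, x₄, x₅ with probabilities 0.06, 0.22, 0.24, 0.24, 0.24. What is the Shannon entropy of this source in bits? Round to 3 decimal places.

H = −Σ pᵢ log₂ pᵢ.
−0.06·log₂(0.06) = 0.2435
−0.22·log₂(0.22) = 0.4806
−0.24·log₂(0.24) = 0.4941
−0.24·log₂(0.24) = 0.4941
−0.24·log₂(0.24) = 0.4941
Sum ≈ 2.2065 → 2.207 bits.

2.207 bits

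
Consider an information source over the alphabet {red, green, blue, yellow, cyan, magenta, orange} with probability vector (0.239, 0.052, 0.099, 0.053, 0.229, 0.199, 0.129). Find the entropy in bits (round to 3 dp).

H = −Σ pᵢ log₂ pᵢ.
−0.239·log₂(0.239) = 0.4935
−0.052·log₂(0.052) = 0.2218
−0.099·log₂(0.099) = 0.3303
−0.053·log₂(0.053) = 0.2246
−0.229·log₂(0.229) = 0.4870
−0.199·log₂(0.199) = 0.4635
−0.129·log₂(0.129) = 0.3811
Sum ≈ 2.6019 → 2.602 bits.

2.602 bits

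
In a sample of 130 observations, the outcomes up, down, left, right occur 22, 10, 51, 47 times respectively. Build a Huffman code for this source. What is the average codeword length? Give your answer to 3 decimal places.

Probabilities are the counts divided by 130.
Repeatedly combine the two least-probable nodes; the expected code length is the sum of the merged weights.
merge 1/13 + 11/65 → 16/65
merge 16/65 + 47/130 → 79/130
merge 51/130 + 79/130 → 1
L = 16/65 + 79/130 + 1 = 241/130 ≈ 1.854 bits/symbol.

1.854 bits/symbol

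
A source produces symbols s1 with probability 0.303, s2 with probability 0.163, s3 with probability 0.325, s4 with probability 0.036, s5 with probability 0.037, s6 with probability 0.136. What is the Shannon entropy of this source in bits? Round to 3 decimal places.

2.216 bits

H = −Σ pᵢ log₂ pᵢ.
−0.303·log₂(0.303) = 0.5220
−0.163·log₂(0.163) = 0.4266
−0.325·log₂(0.325) = 0.5270
−0.036·log₂(0.036) = 0.1727
−0.037·log₂(0.037) = 0.1760
−0.136·log₂(0.136) = 0.3915
Sum ≈ 2.2156 → 2.216 bits.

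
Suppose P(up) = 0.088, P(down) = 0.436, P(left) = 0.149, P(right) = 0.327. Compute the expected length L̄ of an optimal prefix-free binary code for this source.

1.801 bits/symbol

Repeatedly combine the two least-probable nodes; the expected code length is the sum of the merged weights.
merge 11/125 + 149/1000 → 237/1000
merge 237/1000 + 327/1000 → 141/250
merge 109/250 + 141/250 → 1
L = 237/1000 + 141/250 + 1 = 1801/1000 = 1.801 bits/symbol.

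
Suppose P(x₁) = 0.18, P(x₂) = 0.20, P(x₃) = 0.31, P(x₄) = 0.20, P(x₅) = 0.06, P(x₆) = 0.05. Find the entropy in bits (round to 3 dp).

H = −Σ pᵢ log₂ pᵢ.
−0.18·log₂(0.18) = 0.4453
−0.20·log₂(0.20) = 0.4644
−0.31·log₂(0.31) = 0.5238
−0.20·log₂(0.20) = 0.4644
−0.06·log₂(0.06) = 0.2435
−0.05·log₂(0.05) = 0.2161
Sum ≈ 2.3575 → 2.358 bits.

2.358 bits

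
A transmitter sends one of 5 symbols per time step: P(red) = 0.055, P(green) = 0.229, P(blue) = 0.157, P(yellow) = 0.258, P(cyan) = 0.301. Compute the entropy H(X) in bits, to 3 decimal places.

2.162 bits

H = −Σ pᵢ log₂ pᵢ.
−0.055·log₂(0.055) = 0.2301
−0.229·log₂(0.229) = 0.4870
−0.157·log₂(0.157) = 0.4194
−0.258·log₂(0.258) = 0.5043
−0.301·log₂(0.301) = 0.5214
Sum ≈ 2.1622 → 2.162 bits.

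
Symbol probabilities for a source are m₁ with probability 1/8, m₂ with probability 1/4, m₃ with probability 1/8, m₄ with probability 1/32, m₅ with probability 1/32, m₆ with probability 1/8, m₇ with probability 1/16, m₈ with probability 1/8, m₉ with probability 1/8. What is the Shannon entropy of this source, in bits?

2.9375 bits

Each probability is a power of 1/2, so log₂(1/p) is an integer.
H = Σ p·log₂(1/p) = 1/8·3 + 1/4·2 + 1/8·3 + 1/32·5 + 1/32·5 + 1/8·3 + 1/16·4 + 1/8·3 + 1/8·3 = 2.9375 bits.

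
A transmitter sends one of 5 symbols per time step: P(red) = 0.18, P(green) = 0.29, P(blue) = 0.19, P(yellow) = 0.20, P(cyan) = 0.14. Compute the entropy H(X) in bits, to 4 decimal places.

H = −Σ pᵢ log₂ pᵢ.
−0.18·log₂(0.18) = 0.4453
−0.29·log₂(0.29) = 0.5179
−0.19·log₂(0.19) = 0.4552
−0.20·log₂(0.20) = 0.4644
−0.14·log₂(0.14) = 0.3971
Sum ≈ 2.2799 → 2.2799 bits.

2.2799 bits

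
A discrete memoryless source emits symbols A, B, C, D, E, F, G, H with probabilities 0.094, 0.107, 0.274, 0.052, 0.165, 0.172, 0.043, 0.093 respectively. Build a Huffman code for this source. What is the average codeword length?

Repeatedly combine the two least-probable nodes; the expected code length is the sum of the merged weights.
merge 43/1000 + 13/250 → 19/200
merge 93/1000 + 47/500 → 187/1000
merge 19/200 + 107/1000 → 101/500
merge 33/200 + 43/250 → 337/1000
merge 187/1000 + 101/500 → 389/1000
merge 137/500 + 337/1000 → 611/1000
merge 389/1000 + 611/1000 → 1
L = 19/200 + 187/1000 + 101/500 + 337/1000 + 389/1000 + 611/1000 + 1 = 2821/1000 = 2.821 bits/symbol.

2.821 bits/symbol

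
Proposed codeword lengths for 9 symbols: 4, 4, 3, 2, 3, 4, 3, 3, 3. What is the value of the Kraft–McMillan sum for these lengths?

With common denominator 2^4 = 16: Σ 2^(−ℓᵢ) = 1/16 + 1/16 + 2/16 + 4/16 + 2/16 + 1/16 + 2/16 + 2/16 + 2/16 = 17/16 = 1.0625.

1.0625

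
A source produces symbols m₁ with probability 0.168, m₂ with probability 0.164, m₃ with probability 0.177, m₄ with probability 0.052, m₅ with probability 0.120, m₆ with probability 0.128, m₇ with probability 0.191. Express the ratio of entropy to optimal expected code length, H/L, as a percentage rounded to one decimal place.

Entropy H = −Σ p log₂ p ≈ 2.7269 bits.
Huffman merges: 13/250+3/25→43/250; 16/125+41/250→73/250; 21/125+43/250→17/50; 177/1000+191/1000→46/125; 73/250+17/50→79/125; 46/125+79/125→1. L = 701/250 ≈ 2.8040.
Efficiency = H/L = 2.7269/2.8040 = 97.3%.

97.3%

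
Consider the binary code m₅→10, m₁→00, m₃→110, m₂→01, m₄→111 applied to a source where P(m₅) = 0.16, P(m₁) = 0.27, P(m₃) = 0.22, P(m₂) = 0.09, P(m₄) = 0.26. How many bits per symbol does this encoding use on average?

2.48 bits/symbol

L̄ = Σ pᵢ·ℓᵢ = 0.16·2 + 0.27·2 + 0.22·3 + 0.09·2 + 0.26·3 = 2.48 bits/symbol.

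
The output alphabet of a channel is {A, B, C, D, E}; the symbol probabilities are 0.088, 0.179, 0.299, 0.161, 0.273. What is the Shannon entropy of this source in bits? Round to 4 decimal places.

H = −Σ pᵢ log₂ pᵢ.
−0.088·log₂(0.088) = 0.3086
−0.179·log₂(0.179) = 0.4443
−0.299·log₂(0.299) = 0.5208
−0.161·log₂(0.161) = 0.4242
−0.273·log₂(0.273) = 0.5113
Sum ≈ 2.2092 → 2.2092 bits.

2.2092 bits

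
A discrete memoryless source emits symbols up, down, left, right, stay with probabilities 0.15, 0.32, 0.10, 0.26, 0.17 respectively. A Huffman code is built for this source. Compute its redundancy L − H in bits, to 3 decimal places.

Entropy H = −Σ p log₂ p ≈ 2.2086 bits.
Huffman merges: 1/10+3/20→1/4; 17/100+1/4→21/50; 13/50+8/25→29/50; 21/50+29/50→1. L = 9/4 ≈ 2.2500.
L − H = 2.2500 − 2.2086 = 0.041 bits.

0.041 bits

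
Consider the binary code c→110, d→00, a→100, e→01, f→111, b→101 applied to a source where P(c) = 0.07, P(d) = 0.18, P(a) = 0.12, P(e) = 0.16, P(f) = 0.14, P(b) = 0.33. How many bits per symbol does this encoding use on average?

L̄ = Σ pᵢ·ℓᵢ = 0.07·3 + 0.18·2 + 0.12·3 + 0.16·2 + 0.14·3 + 0.33·3 = 2.66 bits/symbol.

2.66 bits/symbol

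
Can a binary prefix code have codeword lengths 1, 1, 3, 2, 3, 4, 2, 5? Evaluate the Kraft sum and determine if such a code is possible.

1.84375; no

With common denominator 2^5 = 32: Σ 2^(−ℓᵢ) = 16/32 + 16/32 + 4/32 + 8/32 + 4/32 + 2/32 + 8/32 + 1/32 = 59/32 = 1.84375.
Kraft's inequality requires Σ ≤ 1; here Σ = 1.84375 > 1, so no such prefix code exists.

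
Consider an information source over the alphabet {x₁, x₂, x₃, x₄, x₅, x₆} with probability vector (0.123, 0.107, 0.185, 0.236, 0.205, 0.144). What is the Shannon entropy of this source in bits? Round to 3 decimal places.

2.530 bits

H = −Σ pᵢ log₂ pᵢ.
−0.123·log₂(0.123) = 0.3719
−0.107·log₂(0.107) = 0.3450
−0.185·log₂(0.185) = 0.4504
−0.236·log₂(0.236) = 0.4916
−0.205·log₂(0.205) = 0.4687
−0.144·log₂(0.144) = 0.4026
Sum ≈ 2.5301 → 2.530 bits.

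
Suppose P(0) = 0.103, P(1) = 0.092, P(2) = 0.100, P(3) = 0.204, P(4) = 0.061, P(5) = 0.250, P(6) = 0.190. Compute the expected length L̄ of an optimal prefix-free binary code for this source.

Repeatedly combine the two least-probable nodes; the expected code length is the sum of the merged weights.
merge 61/1000 + 23/250 → 153/1000
merge 1/10 + 103/1000 → 203/1000
merge 153/1000 + 19/100 → 343/1000
merge 203/1000 + 51/250 → 407/1000
merge 1/4 + 343/1000 → 593/1000
merge 407/1000 + 593/1000 → 1
L = 153/1000 + 203/1000 + 343/1000 + 407/1000 + 593/1000 + 1 = 2699/1000 = 2.699 bits/symbol.

2.699 bits/symbol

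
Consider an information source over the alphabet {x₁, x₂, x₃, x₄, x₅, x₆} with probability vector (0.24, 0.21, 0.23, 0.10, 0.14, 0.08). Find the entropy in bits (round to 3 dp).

2.475 bits

H = −Σ pᵢ log₂ pᵢ.
−0.24·log₂(0.24) = 0.4941
−0.21·log₂(0.21) = 0.4728
−0.23·log₂(0.23) = 0.4877
−0.10·log₂(0.10) = 0.3322
−0.14·log₂(0.14) = 0.3971
−0.08·log₂(0.08) = 0.2915
Sum ≈ 2.4754 → 2.475 bits.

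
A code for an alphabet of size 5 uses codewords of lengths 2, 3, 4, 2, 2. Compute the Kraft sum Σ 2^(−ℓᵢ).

0.9375

With common denominator 2^4 = 16: Σ 2^(−ℓᵢ) = 4/16 + 2/16 + 1/16 + 4/16 + 4/16 = 15/16 = 0.9375.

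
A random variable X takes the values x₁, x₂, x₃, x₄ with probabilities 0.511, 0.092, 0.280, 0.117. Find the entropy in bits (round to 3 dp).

H = −Σ pᵢ log₂ pᵢ.
−0.511·log₂(0.511) = 0.4950
−0.092·log₂(0.092) = 0.3167
−0.280·log₂(0.280) = 0.5142
−0.117·log₂(0.117) = 0.3622
Sum ≈ 1.6880 → 1.688 bits.

1.688 bits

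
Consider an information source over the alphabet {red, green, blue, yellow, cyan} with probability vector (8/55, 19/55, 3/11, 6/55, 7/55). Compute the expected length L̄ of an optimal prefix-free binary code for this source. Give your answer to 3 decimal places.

Repeatedly combine the two least-probable nodes; the expected code length is the sum of the merged weights.
merge 6/55 + 7/55 → 13/55
merge 8/55 + 13/55 → 21/55
merge 3/11 + 19/55 → 34/55
merge 21/55 + 34/55 → 1
L = 13/55 + 21/55 + 34/55 + 1 = 123/55 ≈ 2.236 bits/symbol.

2.236 bits/symbol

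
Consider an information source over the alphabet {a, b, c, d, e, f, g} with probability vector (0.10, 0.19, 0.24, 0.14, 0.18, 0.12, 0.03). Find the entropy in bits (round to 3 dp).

H = −Σ pᵢ log₂ pᵢ.
−0.10·log₂(0.10) = 0.3322
−0.19·log₂(0.19) = 0.4552
−0.24·log₂(0.24) = 0.4941
−0.14·log₂(0.14) = 0.3971
−0.18·log₂(0.18) = 0.4453
−0.12·log₂(0.12) = 0.3671
−0.03·log₂(0.03) = 0.1518
Sum ≈ 2.6428 → 2.643 bits.

2.643 bits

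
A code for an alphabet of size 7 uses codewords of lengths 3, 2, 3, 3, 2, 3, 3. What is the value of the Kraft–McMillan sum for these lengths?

1.125

With common denominator 2^3 = 8: Σ 2^(−ℓᵢ) = 1/8 + 2/8 + 1/8 + 1/8 + 2/8 + 1/8 + 1/8 = 9/8 = 1.125.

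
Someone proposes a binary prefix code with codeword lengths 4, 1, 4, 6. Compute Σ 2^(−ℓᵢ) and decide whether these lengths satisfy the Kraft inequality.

With common denominator 2^6 = 64: Σ 2^(−ℓᵢ) = 4/64 + 32/64 + 4/64 + 1/64 = 41/64 = 0.640625.
Kraft's inequality requires Σ ≤ 1; here Σ = 0.640625 ≤ 1, so such a prefix code exists.

0.640625; yes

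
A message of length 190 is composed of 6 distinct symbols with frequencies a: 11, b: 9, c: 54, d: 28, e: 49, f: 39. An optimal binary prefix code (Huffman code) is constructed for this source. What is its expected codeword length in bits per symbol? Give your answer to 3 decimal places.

2.358 bits/symbol

Probabilities are the counts divided by 190.
Repeatedly combine the two least-probable nodes; the expected code length is the sum of the merged weights.
merge 9/190 + 11/190 → 2/19
merge 2/19 + 14/95 → 24/95
merge 39/190 + 24/95 → 87/190
merge 49/190 + 27/95 → 103/190
merge 87/190 + 103/190 → 1
L = 2/19 + 24/95 + 87/190 + 103/190 + 1 = 224/95 ≈ 2.358 bits/symbol.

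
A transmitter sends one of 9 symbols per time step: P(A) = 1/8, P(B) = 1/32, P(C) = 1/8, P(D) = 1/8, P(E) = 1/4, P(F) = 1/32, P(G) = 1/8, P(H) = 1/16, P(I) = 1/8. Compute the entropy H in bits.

2.9375 bits

Each probability is a power of 1/2, so log₂(1/p) is an integer.
H = Σ p·log₂(1/p) = 1/8·3 + 1/32·5 + 1/8·3 + 1/8·3 + 1/4·2 + 1/32·5 + 1/8·3 + 1/16·4 + 1/8·3 = 2.9375 bits.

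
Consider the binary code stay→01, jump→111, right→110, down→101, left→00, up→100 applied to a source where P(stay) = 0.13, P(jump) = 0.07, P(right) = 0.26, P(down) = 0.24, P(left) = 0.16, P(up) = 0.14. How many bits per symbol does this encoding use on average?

2.71 bits/symbol

L̄ = Σ pᵢ·ℓᵢ = 0.13·2 + 0.07·3 + 0.26·3 + 0.24·3 + 0.16·2 + 0.14·3 = 2.71 bits/symbol.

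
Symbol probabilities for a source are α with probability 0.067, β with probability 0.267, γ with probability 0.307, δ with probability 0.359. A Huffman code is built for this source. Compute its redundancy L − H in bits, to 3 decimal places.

Entropy H = −Σ p log₂ p ≈ 1.8236 bits.
Huffman merges: 67/1000+267/1000→167/500; 307/1000+167/500→641/1000; 359/1000+641/1000→1. L = 79/40 ≈ 1.9750.
L − H = 1.9750 − 1.8236 = 0.151 bits.

0.151 bits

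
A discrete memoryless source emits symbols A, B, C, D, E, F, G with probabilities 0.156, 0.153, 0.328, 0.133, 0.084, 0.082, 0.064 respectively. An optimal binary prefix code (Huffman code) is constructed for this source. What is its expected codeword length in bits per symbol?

2.662 bits/symbol

Repeatedly combine the two least-probable nodes; the expected code length is the sum of the merged weights.
merge 8/125 + 41/500 → 73/500
merge 21/250 + 133/1000 → 217/1000
merge 73/500 + 153/1000 → 299/1000
merge 39/250 + 217/1000 → 373/1000
merge 299/1000 + 41/125 → 627/1000
merge 373/1000 + 627/1000 → 1
L = 73/500 + 217/1000 + 299/1000 + 373/1000 + 627/1000 + 1 = 1331/500 = 2.662 bits/symbol.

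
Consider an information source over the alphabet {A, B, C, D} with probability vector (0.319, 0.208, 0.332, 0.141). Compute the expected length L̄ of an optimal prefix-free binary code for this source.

2 bits/symbol

Repeatedly combine the two least-probable nodes; the expected code length is the sum of the merged weights.
merge 141/1000 + 26/125 → 349/1000
merge 319/1000 + 83/250 → 651/1000
merge 349/1000 + 651/1000 → 1
L = 349/1000 + 651/1000 + 1 = 2 bits/symbol.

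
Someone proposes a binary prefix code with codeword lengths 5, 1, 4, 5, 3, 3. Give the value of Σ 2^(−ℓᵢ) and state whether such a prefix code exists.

With common denominator 2^5 = 32: Σ 2^(−ℓᵢ) = 1/32 + 16/32 + 2/32 + 1/32 + 4/32 + 4/32 = 28/32 = 0.875.
Kraft's inequality requires Σ ≤ 1; here Σ = 0.875 ≤ 1, so such a prefix code exists.

0.875; yes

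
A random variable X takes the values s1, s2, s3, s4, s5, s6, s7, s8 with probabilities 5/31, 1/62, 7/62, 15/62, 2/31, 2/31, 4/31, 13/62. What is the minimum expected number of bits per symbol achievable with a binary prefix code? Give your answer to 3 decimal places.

Repeatedly combine the two least-probable nodes; the expected code length is the sum of the merged weights.
merge 1/62 + 2/31 → 5/62
merge 2/31 + 5/62 → 9/62
merge 7/62 + 4/31 → 15/62
merge 9/62 + 5/31 → 19/62
merge 13/62 + 15/62 → 14/31
merge 15/62 + 19/62 → 17/31
merge 14/31 + 17/31 → 1
L = 5/62 + 9/62 + 15/62 + 19/62 + 14/31 + 17/31 + 1 = 86/31 ≈ 2.774 bits/symbol.

2.774 bits/symbol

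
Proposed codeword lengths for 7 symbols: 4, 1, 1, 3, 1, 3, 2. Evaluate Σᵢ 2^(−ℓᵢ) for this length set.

2.0625

With common denominator 2^4 = 16: Σ 2^(−ℓᵢ) = 1/16 + 8/16 + 8/16 + 2/16 + 8/16 + 2/16 + 4/16 = 33/16 = 2.0625.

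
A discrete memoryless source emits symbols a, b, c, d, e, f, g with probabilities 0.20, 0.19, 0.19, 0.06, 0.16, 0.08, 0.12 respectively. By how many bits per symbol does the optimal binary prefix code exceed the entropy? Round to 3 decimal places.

Entropy H = −Σ p log₂ p ≈ 2.7000 bits.
Huffman merges: 3/50+2/25→7/50; 3/25+7/50→13/50; 4/25+19/100→7/20; 19/100+1/5→39/100; 13/50+7/20→61/100; 39/100+61/100→1. L = 11/4 ≈ 2.7500.
L − H = 2.7500 − 2.7000 = 0.050 bits.

0.050 bits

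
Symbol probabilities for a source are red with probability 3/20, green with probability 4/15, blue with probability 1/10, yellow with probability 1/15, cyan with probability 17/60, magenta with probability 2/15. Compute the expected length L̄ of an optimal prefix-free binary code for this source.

2.45 bits/symbol

Repeatedly combine the two least-probable nodes; the expected code length is the sum of the merged weights.
merge 1/15 + 1/10 → 1/6
merge 2/15 + 3/20 → 17/60
merge 1/6 + 4/15 → 13/30
merge 17/60 + 17/60 → 17/30
merge 13/30 + 17/30 → 1
L = 1/6 + 17/60 + 13/30 + 17/30 + 1 = 49/20 = 2.45 bits/symbol.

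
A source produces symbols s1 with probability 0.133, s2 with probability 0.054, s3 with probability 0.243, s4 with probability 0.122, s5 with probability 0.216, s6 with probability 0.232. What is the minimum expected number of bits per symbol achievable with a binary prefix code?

Repeatedly combine the two least-probable nodes; the expected code length is the sum of the merged weights.
merge 27/500 + 61/500 → 22/125
merge 133/1000 + 22/125 → 309/1000
merge 27/125 + 29/125 → 56/125
merge 243/1000 + 309/1000 → 69/125
merge 56/125 + 69/125 → 1
L = 22/125 + 309/1000 + 56/125 + 69/125 + 1 = 497/200 = 2.485 bits/symbol.

2.485 bits/symbol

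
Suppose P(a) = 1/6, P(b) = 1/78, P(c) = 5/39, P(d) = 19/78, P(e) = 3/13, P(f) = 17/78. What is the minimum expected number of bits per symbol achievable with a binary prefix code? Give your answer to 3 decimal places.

2.449 bits/symbol

Repeatedly combine the two least-probable nodes; the expected code length is the sum of the merged weights.
merge 1/78 + 5/39 → 11/78
merge 11/78 + 1/6 → 4/13
merge 17/78 + 3/13 → 35/78
merge 19/78 + 4/13 → 43/78
merge 35/78 + 43/78 → 1
L = 11/78 + 4/13 + 35/78 + 43/78 + 1 = 191/78 ≈ 2.449 bits/symbol.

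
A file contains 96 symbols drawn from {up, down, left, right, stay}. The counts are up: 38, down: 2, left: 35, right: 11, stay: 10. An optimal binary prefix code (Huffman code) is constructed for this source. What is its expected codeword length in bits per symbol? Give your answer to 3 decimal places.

Probabilities are the counts divided by 96.
Repeatedly combine the two least-probable nodes; the expected code length is the sum of the merged weights.
merge 1/48 + 5/48 → 1/8
merge 11/96 + 1/8 → 23/96
merge 23/96 + 35/96 → 29/48
merge 19/48 + 29/48 → 1
L = 1/8 + 23/96 + 29/48 + 1 = 63/32 ≈ 1.969 bits/symbol.

1.969 bits/symbol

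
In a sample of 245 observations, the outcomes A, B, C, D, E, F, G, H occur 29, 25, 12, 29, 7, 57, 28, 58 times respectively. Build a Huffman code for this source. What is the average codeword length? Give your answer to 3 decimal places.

2.788 bits/symbol

Probabilities are the counts divided by 245.
Repeatedly combine the two least-probable nodes; the expected code length is the sum of the merged weights.
merge 1/35 + 12/245 → 19/245
merge 19/245 + 5/49 → 44/245
merge 4/35 + 29/245 → 57/245
merge 29/245 + 44/245 → 73/245
merge 57/245 + 57/245 → 114/245
merge 58/245 + 73/245 → 131/245
merge 114/245 + 131/245 → 1
L = 19/245 + 44/245 + 57/245 + 73/245 + 114/245 + 131/245 + 1 = 683/245 ≈ 2.788 bits/symbol.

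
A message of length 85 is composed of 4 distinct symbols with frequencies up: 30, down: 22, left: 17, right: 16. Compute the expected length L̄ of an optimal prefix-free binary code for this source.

2 bits/symbol

Probabilities are the counts divided by 85.
Repeatedly combine the two least-probable nodes; the expected code length is the sum of the merged weights.
merge 16/85 + 1/5 → 33/85
merge 22/85 + 6/17 → 52/85
merge 33/85 + 52/85 → 1
L = 33/85 + 52/85 + 1 = 2 bits/symbol.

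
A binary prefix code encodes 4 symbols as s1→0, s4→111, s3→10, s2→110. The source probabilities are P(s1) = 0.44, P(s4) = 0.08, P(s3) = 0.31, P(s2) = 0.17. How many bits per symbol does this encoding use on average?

L̄ = Σ pᵢ·ℓᵢ = 0.44·1 + 0.08·3 + 0.31·2 + 0.17·3 = 1.81 bits/symbol.

1.81 bits/symbol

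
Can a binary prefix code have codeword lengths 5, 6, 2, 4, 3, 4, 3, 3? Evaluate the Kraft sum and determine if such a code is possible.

With common denominator 2^6 = 64: Σ 2^(−ℓᵢ) = 2/64 + 1/64 + 16/64 + 4/64 + 8/64 + 4/64 + 8/64 + 8/64 = 51/64 = 0.796875.
Kraft's inequality requires Σ ≤ 1; here Σ = 0.796875 ≤ 1, so such a prefix code exists.

0.796875; yes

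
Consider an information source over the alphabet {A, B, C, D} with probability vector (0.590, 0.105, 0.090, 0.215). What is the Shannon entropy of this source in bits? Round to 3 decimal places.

H = −Σ pᵢ log₂ pᵢ.
−0.590·log₂(0.590) = 0.4491
−0.105·log₂(0.105) = 0.3414
−0.090·log₂(0.090) = 0.3127
−0.215·log₂(0.215) = 0.4768
Sum ≈ 1.5800 → 1.580 bits.

1.580 bits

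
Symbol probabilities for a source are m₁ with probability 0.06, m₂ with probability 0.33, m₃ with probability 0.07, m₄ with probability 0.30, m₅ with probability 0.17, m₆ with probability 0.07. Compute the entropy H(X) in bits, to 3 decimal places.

H = −Σ pᵢ log₂ pᵢ.
−0.06·log₂(0.06) = 0.2435
−0.33·log₂(0.33) = 0.5278
−0.07·log₂(0.07) = 0.2686
−0.30·log₂(0.30) = 0.5211
−0.17·log₂(0.17) = 0.4346
−0.07·log₂(0.07) = 0.2686
Sum ≈ 2.2641 → 2.264 bits.

2.264 bits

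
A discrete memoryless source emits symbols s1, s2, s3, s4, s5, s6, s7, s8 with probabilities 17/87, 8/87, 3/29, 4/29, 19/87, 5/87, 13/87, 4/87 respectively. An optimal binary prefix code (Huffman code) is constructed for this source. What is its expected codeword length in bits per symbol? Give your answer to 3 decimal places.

Repeatedly combine the two least-probable nodes; the expected code length is the sum of the merged weights.
merge 4/87 + 5/87 → 3/29
merge 8/87 + 3/29 → 17/87
merge 3/29 + 4/29 → 7/29
merge 13/87 + 17/87 → 10/29
merge 17/87 + 19/87 → 12/29
merge 7/29 + 10/29 → 17/29
merge 12/29 + 17/29 → 1
L = 3/29 + 17/87 + 7/29 + 10/29 + 12/29 + 17/29 + 1 = 251/87 ≈ 2.885 bits/symbol.

2.885 bits/symbol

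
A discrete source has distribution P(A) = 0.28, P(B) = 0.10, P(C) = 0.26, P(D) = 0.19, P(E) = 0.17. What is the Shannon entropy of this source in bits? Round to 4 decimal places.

H = −Σ pᵢ log₂ pᵢ.
−0.28·log₂(0.28) = 0.5142
−0.10·log₂(0.10) = 0.3322
−0.26·log₂(0.26) = 0.5053
−0.19·log₂(0.19) = 0.4552
−0.17·log₂(0.17) = 0.4346
Sum ≈ 2.2415 → 2.2415 bits.

2.2415 bits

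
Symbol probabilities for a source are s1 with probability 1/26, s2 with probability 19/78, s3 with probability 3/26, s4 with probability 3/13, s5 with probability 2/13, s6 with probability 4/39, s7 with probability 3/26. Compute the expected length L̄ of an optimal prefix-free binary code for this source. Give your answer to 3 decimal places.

2.667 bits/symbol

Repeatedly combine the two least-probable nodes; the expected code length is the sum of the merged weights.
merge 1/26 + 4/39 → 11/78
merge 3/26 + 3/26 → 3/13
merge 11/78 + 2/13 → 23/78
merge 3/13 + 3/13 → 6/13
merge 19/78 + 23/78 → 7/13
merge 6/13 + 7/13 → 1
L = 11/78 + 3/13 + 23/78 + 6/13 + 7/13 + 1 = 8/3 ≈ 2.667 bits/symbol.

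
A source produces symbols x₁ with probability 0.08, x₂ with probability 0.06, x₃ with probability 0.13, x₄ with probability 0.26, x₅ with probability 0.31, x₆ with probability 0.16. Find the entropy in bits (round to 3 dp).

2.370 bits

H = −Σ pᵢ log₂ pᵢ.
−0.08·log₂(0.08) = 0.2915
−0.06·log₂(0.06) = 0.2435
−0.13·log₂(0.13) = 0.3826
−0.26·log₂(0.26) = 0.5053
−0.31·log₂(0.31) = 0.5238
−0.16·log₂(0.16) = 0.4230
Sum ≈ 2.3698 → 2.370 bits.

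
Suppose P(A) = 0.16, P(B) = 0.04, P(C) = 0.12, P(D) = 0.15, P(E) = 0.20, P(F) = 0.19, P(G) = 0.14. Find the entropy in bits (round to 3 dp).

H = −Σ pᵢ log₂ pᵢ.
−0.16·log₂(0.16) = 0.4230
−0.04·log₂(0.04) = 0.1858
−0.12·log₂(0.12) = 0.3671
−0.15·log₂(0.15) = 0.4105
−0.20·log₂(0.20) = 0.4644
−0.19·log₂(0.19) = 0.4552
−0.14·log₂(0.14) = 0.3971
Sum ≈ 2.7031 → 2.703 bits.

2.703 bits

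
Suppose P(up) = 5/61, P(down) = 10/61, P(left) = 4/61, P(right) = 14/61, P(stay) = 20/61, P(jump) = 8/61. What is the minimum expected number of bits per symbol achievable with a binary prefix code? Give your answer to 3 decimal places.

Repeatedly combine the two least-probable nodes; the expected code length is the sum of the merged weights.
merge 4/61 + 5/61 → 9/61
merge 8/61 + 9/61 → 17/61
merge 10/61 + 14/61 → 24/61
merge 17/61 + 20/61 → 37/61
merge 24/61 + 37/61 → 1
L = 9/61 + 17/61 + 24/61 + 37/61 + 1 = 148/61 ≈ 2.426 bits/symbol.

2.426 bits/symbol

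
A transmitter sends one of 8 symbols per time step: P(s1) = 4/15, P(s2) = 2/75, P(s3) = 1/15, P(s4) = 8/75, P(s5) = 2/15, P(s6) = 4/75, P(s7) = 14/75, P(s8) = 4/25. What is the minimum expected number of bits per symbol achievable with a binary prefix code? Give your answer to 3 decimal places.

Repeatedly combine the two least-probable nodes; the expected code length is the sum of the merged weights.
merge 2/75 + 4/75 → 2/25
merge 1/15 + 2/25 → 11/75
merge 8/75 + 2/15 → 6/25
merge 11/75 + 4/25 → 23/75
merge 14/75 + 6/25 → 32/75
merge 4/15 + 23/75 → 43/75
merge 32/75 + 43/75 → 1
L = 2/25 + 11/75 + 6/25 + 23/75 + 32/75 + 43/75 + 1 = 208/75 ≈ 2.773 bits/symbol.

2.773 bits/symbol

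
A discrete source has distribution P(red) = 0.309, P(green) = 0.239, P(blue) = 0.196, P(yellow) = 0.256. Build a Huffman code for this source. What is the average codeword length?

2 bits/symbol

Repeatedly combine the two least-probable nodes; the expected code length is the sum of the merged weights.
merge 49/250 + 239/1000 → 87/200
merge 32/125 + 309/1000 → 113/200
merge 87/200 + 113/200 → 1
L = 87/200 + 113/200 + 1 = 2 bits/symbol.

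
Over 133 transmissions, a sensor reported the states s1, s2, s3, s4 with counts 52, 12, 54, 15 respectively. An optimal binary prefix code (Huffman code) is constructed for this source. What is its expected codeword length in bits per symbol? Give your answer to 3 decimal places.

Probabilities are the counts divided by 133.
Repeatedly combine the two least-probable nodes; the expected code length is the sum of the merged weights.
merge 12/133 + 15/133 → 27/133
merge 27/133 + 52/133 → 79/133
merge 54/133 + 79/133 → 1
L = 27/133 + 79/133 + 1 = 239/133 ≈ 1.797 bits/symbol.

1.797 bits/symbol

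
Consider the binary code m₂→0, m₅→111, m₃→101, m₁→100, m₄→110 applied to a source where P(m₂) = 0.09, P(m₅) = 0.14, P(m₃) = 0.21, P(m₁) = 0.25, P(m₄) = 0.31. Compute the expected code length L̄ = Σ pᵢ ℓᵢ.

L̄ = Σ pᵢ·ℓᵢ = 0.09·1 + 0.14·3 + 0.21·3 + 0.25·3 + 0.31·3 = 2.82 bits/symbol.

2.82 bits/symbol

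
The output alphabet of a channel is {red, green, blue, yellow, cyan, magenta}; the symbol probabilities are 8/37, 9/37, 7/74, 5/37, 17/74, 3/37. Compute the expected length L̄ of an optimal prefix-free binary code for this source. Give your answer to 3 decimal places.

Repeatedly combine the two least-probable nodes; the expected code length is the sum of the merged weights.
merge 3/37 + 7/74 → 13/74
merge 5/37 + 13/74 → 23/74
merge 8/37 + 17/74 → 33/74
merge 9/37 + 23/74 → 41/74
merge 33/74 + 41/74 → 1
L = 13/74 + 23/74 + 33/74 + 41/74 + 1 = 92/37 ≈ 2.486 bits/symbol.

2.486 bits/symbol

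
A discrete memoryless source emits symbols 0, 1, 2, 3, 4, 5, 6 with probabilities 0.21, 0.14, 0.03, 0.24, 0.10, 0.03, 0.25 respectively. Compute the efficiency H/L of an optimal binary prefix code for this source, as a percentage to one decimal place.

99.2%

Entropy H = −Σ p log₂ p ≈ 2.4998 bits.
Huffman merges: 3/100+3/100→3/50; 3/50+1/10→4/25; 7/50+4/25→3/10; 21/100+6/25→9/20; 1/4+3/10→11/20; 9/20+11/20→1. L = 63/25 ≈ 2.5200.
Efficiency = H/L = 2.4998/2.5200 = 99.2%.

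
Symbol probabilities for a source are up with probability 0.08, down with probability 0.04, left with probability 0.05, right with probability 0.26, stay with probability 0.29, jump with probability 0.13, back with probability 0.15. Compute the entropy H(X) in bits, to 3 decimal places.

H = −Σ pᵢ log₂ pᵢ.
−0.08·log₂(0.08) = 0.2915
−0.04·log₂(0.04) = 0.1858
−0.05·log₂(0.05) = 0.2161
−0.26·log₂(0.26) = 0.5053
−0.29·log₂(0.29) = 0.5179
−0.13·log₂(0.13) = 0.3826
−0.15·log₂(0.15) = 0.4105
Sum ≈ 2.5097 → 2.510 bits.

2.510 bits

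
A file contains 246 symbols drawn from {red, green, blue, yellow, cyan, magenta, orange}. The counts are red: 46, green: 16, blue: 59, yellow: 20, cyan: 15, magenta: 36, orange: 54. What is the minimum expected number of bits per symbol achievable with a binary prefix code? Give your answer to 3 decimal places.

2.667 bits/symbol

Probabilities are the counts divided by 246.
Repeatedly combine the two least-probable nodes; the expected code length is the sum of the merged weights.
merge 5/82 + 8/123 → 31/246
merge 10/123 + 31/246 → 17/82
merge 6/41 + 23/123 → 1/3
merge 17/82 + 9/41 → 35/82
merge 59/246 + 1/3 → 47/82
merge 35/82 + 47/82 → 1
L = 31/246 + 17/82 + 1/3 + 35/82 + 47/82 + 1 = 8/3 ≈ 2.667 bits/symbol.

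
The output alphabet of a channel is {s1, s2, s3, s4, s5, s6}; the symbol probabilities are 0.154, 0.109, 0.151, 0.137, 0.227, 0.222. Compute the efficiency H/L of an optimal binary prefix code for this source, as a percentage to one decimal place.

Entropy H = −Σ p log₂ p ≈ 2.5366 bits.
Huffman merges: 109/1000+137/1000→123/500; 151/1000+77/500→61/200; 111/500+227/1000→449/1000; 123/500+61/200→551/1000; 449/1000+551/1000→1. L = 2551/1000 ≈ 2.5510.
Efficiency = H/L = 2.5366/2.5510 = 99.4%.

99.4%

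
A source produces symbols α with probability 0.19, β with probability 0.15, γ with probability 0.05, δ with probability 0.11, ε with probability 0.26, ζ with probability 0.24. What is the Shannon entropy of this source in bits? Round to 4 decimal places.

2.4316 bits

H = −Σ pᵢ log₂ pᵢ.
−0.19·log₂(0.19) = 0.4552
−0.15·log₂(0.15) = 0.4105
−0.05·log₂(0.05) = 0.2161
−0.11·log₂(0.11) = 0.3503
−0.26·log₂(0.26) = 0.5053
−0.24·log₂(0.24) = 0.4941
Sum ≈ 2.4316 → 2.4316 bits.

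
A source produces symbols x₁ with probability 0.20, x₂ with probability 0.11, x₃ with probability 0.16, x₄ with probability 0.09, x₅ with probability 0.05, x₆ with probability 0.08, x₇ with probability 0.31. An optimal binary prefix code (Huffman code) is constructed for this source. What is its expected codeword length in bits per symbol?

Repeatedly combine the two least-probable nodes; the expected code length is the sum of the merged weights.
merge 1/20 + 2/25 → 13/100
merge 9/100 + 11/100 → 1/5
merge 13/100 + 4/25 → 29/100
merge 1/5 + 1/5 → 2/5
merge 29/100 + 31/100 → 3/5
merge 2/5 + 3/5 → 1
L = 13/100 + 1/5 + 29/100 + 2/5 + 3/5 + 1 = 131/50 = 2.62 bits/symbol.

2.62 bits/symbol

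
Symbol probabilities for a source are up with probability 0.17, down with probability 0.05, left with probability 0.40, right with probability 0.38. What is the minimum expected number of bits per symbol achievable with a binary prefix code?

1.82 bits/symbol

Repeatedly combine the two least-probable nodes; the expected code length is the sum of the merged weights.
merge 1/20 + 17/100 → 11/50
merge 11/50 + 19/50 → 3/5
merge 2/5 + 3/5 → 1
L = 11/50 + 3/5 + 1 = 91/50 = 1.82 bits/symbol.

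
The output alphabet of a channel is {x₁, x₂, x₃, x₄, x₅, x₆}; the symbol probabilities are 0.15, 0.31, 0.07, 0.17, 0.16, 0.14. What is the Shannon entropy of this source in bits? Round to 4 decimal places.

2.4576 bits

H = −Σ pᵢ log₂ pᵢ.
−0.15·log₂(0.15) = 0.4105
−0.31·log₂(0.31) = 0.5238
−0.07·log₂(0.07) = 0.2686
−0.17·log₂(0.17) = 0.4346
−0.16·log₂(0.16) = 0.4230
−0.14·log₂(0.14) = 0.3971
Sum ≈ 2.4576 → 2.4576 bits.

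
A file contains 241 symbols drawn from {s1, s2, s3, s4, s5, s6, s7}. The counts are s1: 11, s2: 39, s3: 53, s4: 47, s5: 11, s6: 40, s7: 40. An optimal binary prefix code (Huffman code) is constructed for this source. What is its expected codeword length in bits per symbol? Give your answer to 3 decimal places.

2.676 bits/symbol

Probabilities are the counts divided by 241.
Repeatedly combine the two least-probable nodes; the expected code length is the sum of the merged weights.
merge 11/241 + 11/241 → 22/241
merge 22/241 + 39/241 → 61/241
merge 40/241 + 40/241 → 80/241
merge 47/241 + 53/241 → 100/241
merge 61/241 + 80/241 → 141/241
merge 100/241 + 141/241 → 1
L = 22/241 + 61/241 + 80/241 + 100/241 + 141/241 + 1 = 645/241 ≈ 2.676 bits/symbol.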